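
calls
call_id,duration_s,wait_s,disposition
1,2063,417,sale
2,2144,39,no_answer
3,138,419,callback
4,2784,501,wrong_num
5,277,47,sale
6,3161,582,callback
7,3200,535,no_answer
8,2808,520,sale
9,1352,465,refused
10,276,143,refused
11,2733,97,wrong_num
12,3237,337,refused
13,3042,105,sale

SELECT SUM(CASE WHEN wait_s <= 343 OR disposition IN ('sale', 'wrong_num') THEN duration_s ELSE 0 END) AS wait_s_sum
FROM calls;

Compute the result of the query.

call_id=1: ✓ → 2063
call_id=2: ✓ → 2144
call_id=3: ✗
call_id=4: ✓ → 2784
call_id=5: ✓ → 277
call_id=6: ✗
call_id=7: ✗
call_id=8: ✓ → 2808
call_id=9: ✗
call_id=10: ✓ → 276
call_id=11: ✓ → 2733
call_id=12: ✓ → 3237
call_id=13: ✓ → 3042
wait_s_sum = 2063 + 2144 + 2784 + 277 + 2808 + 276 + 2733 + 3237 + 3042 = 19364

19364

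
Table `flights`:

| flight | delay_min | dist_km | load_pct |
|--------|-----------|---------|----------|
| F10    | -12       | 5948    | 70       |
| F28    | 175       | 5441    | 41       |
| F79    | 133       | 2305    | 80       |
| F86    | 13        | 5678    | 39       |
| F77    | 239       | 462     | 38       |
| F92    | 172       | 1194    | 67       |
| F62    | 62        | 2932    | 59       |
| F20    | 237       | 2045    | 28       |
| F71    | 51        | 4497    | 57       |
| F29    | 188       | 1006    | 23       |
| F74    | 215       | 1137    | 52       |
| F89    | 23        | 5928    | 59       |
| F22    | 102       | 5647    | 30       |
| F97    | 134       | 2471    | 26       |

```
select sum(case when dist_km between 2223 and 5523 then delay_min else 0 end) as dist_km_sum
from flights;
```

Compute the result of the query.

555

flight=F10: ✗
flight=F28: ✓ → 175
flight=F79: ✓ → 133
flight=F86: ✗
flight=F77: ✗
flight=F92: ✗
flight=F62: ✓ → 62
flight=F20: ✗
flight=F71: ✓ → 51
flight=F29: ✗
flight=F74: ✗
flight=F89: ✗
flight=F22: ✗
flight=F97: ✓ → 134
dist_km_sum = 175 + 133 + 62 + 51 + 134 = 555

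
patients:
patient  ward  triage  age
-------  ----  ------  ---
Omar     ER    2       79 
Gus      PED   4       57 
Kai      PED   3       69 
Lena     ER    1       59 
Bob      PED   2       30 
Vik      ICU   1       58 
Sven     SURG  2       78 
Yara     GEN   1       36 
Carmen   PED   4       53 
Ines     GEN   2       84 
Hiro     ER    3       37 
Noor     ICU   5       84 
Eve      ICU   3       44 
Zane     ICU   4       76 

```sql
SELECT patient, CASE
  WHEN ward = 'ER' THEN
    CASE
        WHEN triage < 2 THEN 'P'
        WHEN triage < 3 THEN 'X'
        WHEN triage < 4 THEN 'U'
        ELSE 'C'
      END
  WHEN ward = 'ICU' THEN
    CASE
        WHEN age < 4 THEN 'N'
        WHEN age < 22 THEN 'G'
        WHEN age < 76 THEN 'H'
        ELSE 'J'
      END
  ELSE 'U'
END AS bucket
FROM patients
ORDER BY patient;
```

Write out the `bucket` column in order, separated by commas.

patient=Bob: ward='PED' → outer ELSE → U
patient=Carmen: ward='PED' → outer ELSE → U
patient=Eve: ward='ICU' → inner[age < 76] → H
patient=Gus: ward='PED' → outer ELSE → U
patient=Hiro: ward='ER' → inner[triage < 4] → U
patient=Ines: ward='GEN' → outer ELSE → U
patient=Kai: ward='PED' → outer ELSE → U
patient=Lena: ward='ER' → inner[triage < 2] → P
patient=Noor: ward='ICU' → inner[ELSE] → J
patient=Omar: ward='ER' → inner[triage < 3] → X
patient=Sven: ward='SURG' → outer ELSE → U
patient=Vik: ward='ICU' → inner[age < 76] → H
patient=Yara: ward='GEN' → outer ELSE → U
patient=Zane: ward='ICU' → inner[ELSE] → J

U, U, H, U, U, U, U, P, J, X, U, H, U, J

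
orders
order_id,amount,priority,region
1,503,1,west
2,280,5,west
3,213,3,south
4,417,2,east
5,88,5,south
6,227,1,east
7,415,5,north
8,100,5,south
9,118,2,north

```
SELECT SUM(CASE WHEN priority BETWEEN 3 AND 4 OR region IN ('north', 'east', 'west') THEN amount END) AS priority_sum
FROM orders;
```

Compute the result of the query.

2173

order_id=1: ✓ → 503
order_id=2: ✓ → 280
order_id=3: ✓ → 213
order_id=4: ✓ → 417
order_id=5: ✗
order_id=6: ✓ → 227
order_id=7: ✓ → 415
order_id=8: ✗
order_id=9: ✓ → 118
priority_sum = 503 + 280 + 213 + 417 + 227 + 415 + 118 = 2173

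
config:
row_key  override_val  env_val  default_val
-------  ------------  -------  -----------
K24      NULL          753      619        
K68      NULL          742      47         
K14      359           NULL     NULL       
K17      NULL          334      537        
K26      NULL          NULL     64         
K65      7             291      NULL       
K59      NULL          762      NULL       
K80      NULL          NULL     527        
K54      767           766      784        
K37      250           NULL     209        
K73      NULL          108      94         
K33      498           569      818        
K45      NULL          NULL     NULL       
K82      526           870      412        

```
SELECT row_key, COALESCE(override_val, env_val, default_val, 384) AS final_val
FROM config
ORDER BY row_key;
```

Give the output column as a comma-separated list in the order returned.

row_key=K14: override_val=359 → 359
row_key=K17: override_val=NULL, env_val=334 → 334
row_key=K24: override_val=NULL, env_val=753 → 753
row_key=K26: override_val=NULL, env_val=NULL, default_val=64 → 64
row_key=K33: override_val=498 → 498
row_key=K37: override_val=250 → 250
row_key=K45: override_val=NULL, env_val=NULL, default_val=NULL, → literal 384 → 384
row_key=K54: override_val=767 → 767
row_key=K59: override_val=NULL, env_val=762 → 762
row_key=K65: override_val=7 → 7
row_key=K68: override_val=NULL, env_val=742 → 742
row_key=K73: override_val=NULL, env_val=108 → 108
row_key=K80: override_val=NULL, env_val=NULL, default_val=527 → 527
row_key=K82: override_val=526 → 526

359, 334, 753, 64, 498, 250, 384, 767, 762, 7, 742, 108, 527, 526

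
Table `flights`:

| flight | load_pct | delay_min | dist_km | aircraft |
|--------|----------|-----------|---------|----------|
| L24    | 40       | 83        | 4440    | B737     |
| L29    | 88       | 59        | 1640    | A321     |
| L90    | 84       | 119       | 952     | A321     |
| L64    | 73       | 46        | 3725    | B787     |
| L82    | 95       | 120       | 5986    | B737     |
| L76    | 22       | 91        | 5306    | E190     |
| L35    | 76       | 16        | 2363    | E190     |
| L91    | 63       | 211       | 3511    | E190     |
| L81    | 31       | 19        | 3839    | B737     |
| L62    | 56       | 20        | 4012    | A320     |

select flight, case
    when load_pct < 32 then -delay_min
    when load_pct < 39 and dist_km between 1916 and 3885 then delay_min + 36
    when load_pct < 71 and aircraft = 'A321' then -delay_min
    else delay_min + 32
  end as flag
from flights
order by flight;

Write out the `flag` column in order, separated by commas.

flight=L24: ELSE → 115
flight=L29: ELSE → 91
flight=L35: ELSE → 48
flight=L62: ELSE → 52
flight=L64: ELSE → 78
flight=L76: load_pct < 32 → -91
flight=L81: load_pct < 32 → -19
flight=L82: ELSE → 152
flight=L90: ELSE → 151
flight=L91: ELSE → 243

115, 91, 48, 52, 78, -91, -19, 152, 151, 243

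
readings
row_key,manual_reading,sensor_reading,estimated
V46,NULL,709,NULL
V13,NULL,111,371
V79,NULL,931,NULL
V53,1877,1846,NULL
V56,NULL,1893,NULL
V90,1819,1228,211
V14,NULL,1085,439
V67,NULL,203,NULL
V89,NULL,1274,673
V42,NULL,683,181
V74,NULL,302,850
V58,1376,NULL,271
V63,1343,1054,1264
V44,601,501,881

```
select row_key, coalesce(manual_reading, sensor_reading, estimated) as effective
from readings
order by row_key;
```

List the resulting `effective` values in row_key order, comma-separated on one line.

row_key=V13: manual_reading=NULL, sensor_reading=111 → 111
row_key=V14: manual_reading=NULL, sensor_reading=1085 → 1085
row_key=V42: manual_reading=NULL, sensor_reading=683 → 683
row_key=V44: manual_reading=601 → 601
row_key=V46: manual_reading=NULL, sensor_reading=709 → 709
row_key=V53: manual_reading=1877 → 1877
row_key=V56: manual_reading=NULL, sensor_reading=1893 → 1893
row_key=V58: manual_reading=1376 → 1376
row_key=V63: manual_reading=1343 → 1343
row_key=V67: manual_reading=NULL, sensor_reading=203 → 203
row_key=V74: manual_reading=NULL, sensor_reading=302 → 302
row_key=V79: manual_reading=NULL, sensor_reading=931 → 931
row_key=V89: manual_reading=NULL, sensor_reading=1274 → 1274
row_key=V90: manual_reading=1819 → 1819

111, 1085, 683, 601, 709, 1877, 1893, 1376, 1343, 203, 302, 931, 1274, 1819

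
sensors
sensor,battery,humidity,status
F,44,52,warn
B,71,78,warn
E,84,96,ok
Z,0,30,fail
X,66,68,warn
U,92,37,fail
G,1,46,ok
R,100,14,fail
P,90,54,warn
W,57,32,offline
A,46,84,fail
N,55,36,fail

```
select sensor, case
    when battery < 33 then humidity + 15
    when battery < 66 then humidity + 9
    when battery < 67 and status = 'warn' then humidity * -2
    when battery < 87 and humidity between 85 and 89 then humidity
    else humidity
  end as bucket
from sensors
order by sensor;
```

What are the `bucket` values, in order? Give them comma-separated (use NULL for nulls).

sensor=A: battery < 66 → 93
sensor=B: ELSE → 78
sensor=E: ELSE → 96
sensor=F: battery < 66 → 61
sensor=G: battery < 33 → 61
sensor=N: battery < 66 → 45
sensor=P: ELSE → 54
sensor=R: ELSE → 14
sensor=U: ELSE → 37
sensor=W: battery < 66 → 41
sensor=X: battery < 67 and status = 'warn' → -136
sensor=Z: battery < 33 → 45

93, 78, 96, 61, 61, 45, 54, 14, 37, 41, -136, 45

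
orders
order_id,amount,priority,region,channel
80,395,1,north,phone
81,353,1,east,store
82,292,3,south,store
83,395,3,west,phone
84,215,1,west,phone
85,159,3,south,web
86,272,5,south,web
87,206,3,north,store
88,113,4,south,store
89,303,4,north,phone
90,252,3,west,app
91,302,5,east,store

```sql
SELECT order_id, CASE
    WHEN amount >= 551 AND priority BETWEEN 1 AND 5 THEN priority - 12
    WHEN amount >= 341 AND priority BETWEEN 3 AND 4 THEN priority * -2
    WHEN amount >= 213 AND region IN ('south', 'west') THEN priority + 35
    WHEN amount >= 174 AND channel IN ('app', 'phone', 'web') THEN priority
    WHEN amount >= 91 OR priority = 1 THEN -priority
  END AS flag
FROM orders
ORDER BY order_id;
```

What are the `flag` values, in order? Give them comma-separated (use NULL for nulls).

order_id=80: amount >= 174 AND channel IN ('app', 'phone', 'web') → 1
order_id=81: amount >= 91 OR priority = 1 → -1
order_id=82: amount >= 213 AND region IN ('south', 'west') → 38
order_id=83: amount >= 341 AND priority BETWEEN 3 AND 4 → -6
order_id=84: amount >= 213 AND region IN ('south', 'west') → 36
order_id=85: amount >= 91 OR priority = 1 → -3
order_id=86: amount >= 213 AND region IN ('south', 'west') → 40
order_id=87: amount >= 91 OR priority = 1 → -3
order_id=88: amount >= 91 OR priority = 1 → -4
order_id=89: amount >= 174 AND channel IN ('app', 'phone', 'web') → 4
order_id=90: amount >= 213 AND region IN ('south', 'west') → 38
order_id=91: amount >= 91 OR priority = 1 → -5

1, -1, 38, -6, 36, -3, 40, -3, -4, 4, 38, -5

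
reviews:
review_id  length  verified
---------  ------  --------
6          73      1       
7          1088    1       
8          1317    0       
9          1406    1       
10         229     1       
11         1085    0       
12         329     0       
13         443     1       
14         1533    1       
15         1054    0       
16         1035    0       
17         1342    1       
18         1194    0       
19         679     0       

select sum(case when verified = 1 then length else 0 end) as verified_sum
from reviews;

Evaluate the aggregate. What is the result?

review_id=6: ✓ → 73
review_id=7: ✓ → 1088
review_id=8: ✗
review_id=9: ✓ → 1406
review_id=10: ✓ → 229
review_id=11: ✗
review_id=12: ✗
review_id=13: ✓ → 443
review_id=14: ✓ → 1533
review_id=15: ✗
review_id=16: ✗
review_id=17: ✓ → 1342
review_id=18: ✗
review_id=19: ✗
verified_sum = 73 + 1088 + 1406 + 229 + 443 + 1533 + 1342 = 6114

6114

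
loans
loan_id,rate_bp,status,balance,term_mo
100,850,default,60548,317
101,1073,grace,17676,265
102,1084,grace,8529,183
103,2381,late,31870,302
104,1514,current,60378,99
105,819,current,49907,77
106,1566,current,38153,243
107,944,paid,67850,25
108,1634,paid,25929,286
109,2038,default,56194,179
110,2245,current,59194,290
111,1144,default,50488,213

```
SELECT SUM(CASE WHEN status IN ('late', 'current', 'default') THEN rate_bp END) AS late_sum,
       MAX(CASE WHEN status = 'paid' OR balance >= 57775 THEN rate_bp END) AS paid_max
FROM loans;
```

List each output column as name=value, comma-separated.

[late_sum: status IN ('late', 'current', 'default')]
loan_id=100: ✓ → 850
loan_id=101: ✗
loan_id=102: ✗
loan_id=103: ✓ → 2381
loan_id=104: ✓ → 1514
loan_id=105: ✓ → 819
loan_id=106: ✓ → 1566
loan_id=107: ✗
loan_id=108: ✗
loan_id=109: ✓ → 2038
loan_id=110: ✓ → 2245
loan_id=111: ✓ → 1144
late_sum = 850 + 2381 + 1514 + 819 + 1566 + 2038 + 2245 + 1144 = 12557
—
[paid_max: status = 'paid' OR balance >= 57775]
loan_id=100: ✓ → 850
loan_id=101: ✗
loan_id=102: ✗
loan_id=103: ✗
loan_id=104: ✓ → 1514
loan_id=105: ✗
loan_id=106: ✗
loan_id=107: ✓ → 944
loan_id=108: ✓ → 1634
loan_id=109: ✗
loan_id=110: ✓ → 2245
loan_id=111: ✗
paid_max = MAX(850, 1514, 944, 1634, 2245) = 2245

late_sum=12557, paid_max=2245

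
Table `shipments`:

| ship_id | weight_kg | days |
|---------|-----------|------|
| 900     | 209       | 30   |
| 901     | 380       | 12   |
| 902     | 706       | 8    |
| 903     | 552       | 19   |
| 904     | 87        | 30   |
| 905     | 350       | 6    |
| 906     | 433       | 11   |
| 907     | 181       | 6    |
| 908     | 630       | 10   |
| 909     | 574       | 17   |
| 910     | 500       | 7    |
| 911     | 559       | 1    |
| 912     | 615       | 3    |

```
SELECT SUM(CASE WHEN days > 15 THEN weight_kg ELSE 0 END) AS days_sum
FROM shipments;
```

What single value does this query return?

ship_id=900: ✓ → 209
ship_id=901: ✗
ship_id=902: ✗
ship_id=903: ✓ → 552
ship_id=904: ✓ → 87
ship_id=905: ✗
ship_id=906: ✗
ship_id=907: ✗
ship_id=908: ✗
ship_id=909: ✓ → 574
ship_id=910: ✗
ship_id=911: ✗
ship_id=912: ✗
days_sum = 209 + 552 + 87 + 574 = 1422

1422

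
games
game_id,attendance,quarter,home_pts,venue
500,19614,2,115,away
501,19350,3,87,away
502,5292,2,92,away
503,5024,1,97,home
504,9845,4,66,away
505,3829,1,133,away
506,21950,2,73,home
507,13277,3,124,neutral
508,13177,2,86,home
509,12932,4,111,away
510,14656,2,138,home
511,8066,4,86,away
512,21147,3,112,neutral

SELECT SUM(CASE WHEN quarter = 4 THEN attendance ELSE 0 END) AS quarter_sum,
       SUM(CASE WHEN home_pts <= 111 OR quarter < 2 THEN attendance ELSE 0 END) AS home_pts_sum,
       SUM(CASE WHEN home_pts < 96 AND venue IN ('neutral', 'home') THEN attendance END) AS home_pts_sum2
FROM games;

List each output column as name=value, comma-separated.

quarter_sum=30843, home_pts_sum=99465, home_pts_sum2=35127

[quarter_sum: quarter = 4]
game_id=500: ✗
game_id=501: ✗
game_id=502: ✗
game_id=503: ✗
game_id=504: ✓ → 9845
game_id=505: ✗
game_id=506: ✗
game_id=507: ✗
game_id=508: ✗
game_id=509: ✓ → 12932
game_id=510: ✗
game_id=511: ✓ → 8066
game_id=512: ✗
quarter_sum = 9845 + 12932 + 8066 = 30843
—
[home_pts_sum: home_pts <= 111 OR quarter < 2]
game_id=500: ✗
game_id=501: ✓ → 19350
game_id=502: ✓ → 5292
game_id=503: ✓ → 5024
game_id=504: ✓ → 9845
game_id=505: ✓ → 3829
game_id=506: ✓ → 21950
game_id=507: ✗
game_id=508: ✓ → 13177
game_id=509: ✓ → 12932
game_id=510: ✗
game_id=511: ✓ → 8066
game_id=512: ✗
home_pts_sum = 19350 + 5292 + 5024 + 9845 + 3829 + 21950 + 13177 + 12932 + 8066 = 99465
—
[home_pts_sum2: home_pts < 96 AND venue IN ('neutral', 'home')]
game_id=500: ✗
game_id=501: ✗
game_id=502: ✗
game_id=503: ✗
game_id=504: ✗
game_id=505: ✗
game_id=506: ✓ → 21950
game_id=507: ✗
game_id=508: ✓ → 13177
game_id=509: ✗
game_id=510: ✗
game_id=511: ✗
game_id=512: ✗
home_pts_sum2 = 21950 + 13177 = 35127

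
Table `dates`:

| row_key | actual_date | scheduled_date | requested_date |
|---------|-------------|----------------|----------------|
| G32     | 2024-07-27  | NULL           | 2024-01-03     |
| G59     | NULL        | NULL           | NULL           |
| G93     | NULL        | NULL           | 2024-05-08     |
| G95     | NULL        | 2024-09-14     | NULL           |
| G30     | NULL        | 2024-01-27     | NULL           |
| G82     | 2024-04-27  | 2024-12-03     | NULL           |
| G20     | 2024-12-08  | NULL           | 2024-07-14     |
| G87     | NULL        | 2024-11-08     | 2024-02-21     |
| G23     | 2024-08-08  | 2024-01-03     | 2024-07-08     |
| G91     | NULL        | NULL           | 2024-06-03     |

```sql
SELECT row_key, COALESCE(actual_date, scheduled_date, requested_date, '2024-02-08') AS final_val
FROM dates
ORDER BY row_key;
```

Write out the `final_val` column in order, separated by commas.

2024-12-08, 2024-08-08, 2024-01-27, 2024-07-27, 2024-02-08, 2024-04-27, 2024-11-08, 2024-06-03, 2024-05-08, 2024-09-14

row_key=G20: actual_date=2024-12-08 → 2024-12-08
row_key=G23: actual_date=2024-08-08 → 2024-08-08
row_key=G30: actual_date=NULL, scheduled_date=2024-01-27 → 2024-01-27
row_key=G32: actual_date=2024-07-27 → 2024-07-27
row_key=G59: actual_date=NULL, scheduled_date=NULL, requested_date=NULL, → literal 2024-02-08 → 2024-02-08
row_key=G82: actual_date=2024-04-27 → 2024-04-27
row_key=G87: actual_date=NULL, scheduled_date=2024-11-08 → 2024-11-08
row_key=G91: actual_date=NULL, scheduled_date=NULL, requested_date=2024-06-03 → 2024-06-03
row_key=G93: actual_date=NULL, scheduled_date=NULL, requested_date=2024-05-08 → 2024-05-08
row_key=G95: actual_date=NULL, scheduled_date=2024-09-14 → 2024-09-14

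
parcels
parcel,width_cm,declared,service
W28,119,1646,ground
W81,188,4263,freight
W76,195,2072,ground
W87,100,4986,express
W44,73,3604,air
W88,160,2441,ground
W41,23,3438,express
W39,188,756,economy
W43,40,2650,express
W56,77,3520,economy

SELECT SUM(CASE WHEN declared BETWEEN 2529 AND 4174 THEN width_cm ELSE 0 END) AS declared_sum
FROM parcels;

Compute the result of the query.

parcel=W28: ✗
parcel=W81: ✗
parcel=W76: ✗
parcel=W87: ✗
parcel=W44: ✓ → 73
parcel=W88: ✗
parcel=W41: ✓ → 23
parcel=W39: ✗
parcel=W43: ✓ → 40
parcel=W56: ✓ → 77
declared_sum = 73 + 23 + 40 + 77 = 213

213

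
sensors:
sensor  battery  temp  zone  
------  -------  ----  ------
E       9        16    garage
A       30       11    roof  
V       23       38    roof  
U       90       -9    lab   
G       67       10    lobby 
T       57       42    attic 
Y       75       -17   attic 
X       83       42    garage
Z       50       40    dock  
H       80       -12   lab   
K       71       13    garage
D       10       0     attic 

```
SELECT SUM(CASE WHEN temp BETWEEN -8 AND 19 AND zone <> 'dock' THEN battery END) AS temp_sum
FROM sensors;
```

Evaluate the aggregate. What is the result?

187

sensor=E: ✓ → 9
sensor=A: ✓ → 30
sensor=V: ✗
sensor=U: ✗
sensor=G: ✓ → 67
sensor=T: ✗
sensor=Y: ✗
sensor=X: ✗
sensor=Z: ✗
sensor=H: ✗
sensor=K: ✓ → 71
sensor=D: ✓ → 10
temp_sum = 9 + 30 + 67 + 71 + 10 = 187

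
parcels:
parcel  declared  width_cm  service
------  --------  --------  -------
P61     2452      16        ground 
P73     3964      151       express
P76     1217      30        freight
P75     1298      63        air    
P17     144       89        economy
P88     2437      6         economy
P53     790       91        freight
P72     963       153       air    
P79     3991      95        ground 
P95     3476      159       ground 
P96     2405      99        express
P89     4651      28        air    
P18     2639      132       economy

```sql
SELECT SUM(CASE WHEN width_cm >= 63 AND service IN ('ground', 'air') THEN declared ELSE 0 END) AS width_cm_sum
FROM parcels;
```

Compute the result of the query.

9728

parcel=P61: ✗
parcel=P73: ✗
parcel=P76: ✗
parcel=P75: ✓ → 1298
parcel=P17: ✗
parcel=P88: ✗
parcel=P53: ✗
parcel=P72: ✓ → 963
parcel=P79: ✓ → 3991
parcel=P95: ✓ → 3476
parcel=P96: ✗
parcel=P89: ✗
parcel=P18: ✗
width_cm_sum = 1298 + 963 + 3991 + 3476 = 9728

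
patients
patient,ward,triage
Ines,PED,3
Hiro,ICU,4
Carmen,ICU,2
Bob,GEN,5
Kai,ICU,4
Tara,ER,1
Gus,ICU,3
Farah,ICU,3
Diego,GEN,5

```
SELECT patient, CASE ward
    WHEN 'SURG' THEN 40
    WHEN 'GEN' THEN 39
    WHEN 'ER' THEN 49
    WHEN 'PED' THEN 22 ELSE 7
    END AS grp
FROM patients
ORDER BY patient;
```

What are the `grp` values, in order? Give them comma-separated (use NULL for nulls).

39, 7, 39, 7, 7, 7, 22, 7, 49

patient=Bob: ward='GEN' → 39
patient=Carmen: ELSE → 7
patient=Diego: ward='GEN' → 39
patient=Farah: ELSE → 7
patient=Gus: ELSE → 7
patient=Hiro: ELSE → 7
patient=Ines: ward='PED' → 22
patient=Kai: ELSE → 7
patient=Tara: ward='ER' → 49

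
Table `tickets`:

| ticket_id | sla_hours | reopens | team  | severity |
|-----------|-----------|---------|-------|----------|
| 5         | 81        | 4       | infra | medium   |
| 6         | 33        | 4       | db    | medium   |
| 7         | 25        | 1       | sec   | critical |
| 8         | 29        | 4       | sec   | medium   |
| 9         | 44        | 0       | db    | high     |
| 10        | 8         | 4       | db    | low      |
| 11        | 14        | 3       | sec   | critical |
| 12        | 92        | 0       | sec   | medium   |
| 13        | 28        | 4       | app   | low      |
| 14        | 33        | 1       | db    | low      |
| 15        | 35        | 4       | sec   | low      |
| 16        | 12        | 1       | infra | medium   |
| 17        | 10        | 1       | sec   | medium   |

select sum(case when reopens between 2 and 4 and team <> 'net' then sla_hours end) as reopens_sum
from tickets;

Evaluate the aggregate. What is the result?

ticket_id=5: ✓ → 81
ticket_id=6: ✓ → 33
ticket_id=7: ✗
ticket_id=8: ✓ → 29
ticket_id=9: ✗
ticket_id=10: ✓ → 8
ticket_id=11: ✓ → 14
ticket_id=12: ✗
ticket_id=13: ✓ → 28
ticket_id=14: ✗
ticket_id=15: ✓ → 35
ticket_id=16: ✗
ticket_id=17: ✗
reopens_sum = 81 + 33 + 29 + 8 + 14 + 28 + 35 = 228

228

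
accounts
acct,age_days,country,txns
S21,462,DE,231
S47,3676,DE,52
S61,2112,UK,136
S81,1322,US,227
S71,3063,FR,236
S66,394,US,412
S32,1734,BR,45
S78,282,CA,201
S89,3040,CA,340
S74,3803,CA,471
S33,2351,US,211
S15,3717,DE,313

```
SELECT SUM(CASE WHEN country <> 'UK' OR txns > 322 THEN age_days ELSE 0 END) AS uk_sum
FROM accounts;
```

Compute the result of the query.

23844

acct=S21: ✓ → 462
acct=S47: ✓ → 3676
acct=S61: ✗
acct=S81: ✓ → 1322
acct=S71: ✓ → 3063
acct=S66: ✓ → 394
acct=S32: ✓ → 1734
acct=S78: ✓ → 282
acct=S89: ✓ → 3040
acct=S74: ✓ → 3803
acct=S33: ✓ → 2351
acct=S15: ✓ → 3717
uk_sum = 462 + 3676 + 1322 + 3063 + 394 + 1734 + 282 + 3040 + 3803 + 2351 + 3717 = 23844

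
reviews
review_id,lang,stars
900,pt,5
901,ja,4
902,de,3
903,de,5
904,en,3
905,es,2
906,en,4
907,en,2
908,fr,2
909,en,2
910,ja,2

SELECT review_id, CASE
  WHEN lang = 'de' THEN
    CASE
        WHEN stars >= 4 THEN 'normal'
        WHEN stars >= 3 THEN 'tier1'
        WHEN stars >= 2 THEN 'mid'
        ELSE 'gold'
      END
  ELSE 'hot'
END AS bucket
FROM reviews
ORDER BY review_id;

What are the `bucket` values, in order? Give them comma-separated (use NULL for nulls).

hot, hot, tier1, normal, hot, hot, hot, hot, hot, hot, hot

review_id=900: lang='pt' → outer ELSE → hot
review_id=901: lang='ja' → outer ELSE → hot
review_id=902: lang='de' → inner[stars >= 3] → tier1
review_id=903: lang='de' → inner[stars >= 4] → normal
review_id=904: lang='en' → outer ELSE → hot
review_id=905: lang='es' → outer ELSE → hot
review_id=906: lang='en' → outer ELSE → hot
review_id=907: lang='en' → outer ELSE → hot
review_id=908: lang='fr' → outer ELSE → hot
review_id=909: lang='en' → outer ELSE → hot
review_id=910: lang='ja' → outer ELSE → hot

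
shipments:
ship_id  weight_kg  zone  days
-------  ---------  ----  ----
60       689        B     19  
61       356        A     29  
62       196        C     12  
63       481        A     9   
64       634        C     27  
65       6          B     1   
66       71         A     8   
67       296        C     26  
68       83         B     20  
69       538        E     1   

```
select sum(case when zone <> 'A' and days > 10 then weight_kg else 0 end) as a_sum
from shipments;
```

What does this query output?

ship_id=60: ✓ → 689
ship_id=61: ✗
ship_id=62: ✓ → 196
ship_id=63: ✗
ship_id=64: ✓ → 634
ship_id=65: ✗
ship_id=66: ✗
ship_id=67: ✓ → 296
ship_id=68: ✓ → 83
ship_id=69: ✗
a_sum = 689 + 196 + 634 + 296 + 83 = 1898

1898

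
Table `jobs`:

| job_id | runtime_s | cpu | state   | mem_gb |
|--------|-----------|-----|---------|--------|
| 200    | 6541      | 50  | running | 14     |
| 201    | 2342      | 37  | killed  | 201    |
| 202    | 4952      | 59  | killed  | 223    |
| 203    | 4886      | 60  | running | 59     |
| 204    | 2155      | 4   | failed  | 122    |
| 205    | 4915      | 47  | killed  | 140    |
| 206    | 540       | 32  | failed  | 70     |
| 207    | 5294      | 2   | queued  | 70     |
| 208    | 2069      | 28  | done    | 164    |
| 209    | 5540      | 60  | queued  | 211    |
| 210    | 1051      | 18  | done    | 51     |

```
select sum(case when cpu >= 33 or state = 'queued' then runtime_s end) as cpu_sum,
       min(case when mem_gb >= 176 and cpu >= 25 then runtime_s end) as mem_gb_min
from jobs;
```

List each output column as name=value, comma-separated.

[cpu_sum: cpu >= 33 or state = 'queued']
job_id=200: ✓ → 6541
job_id=201: ✓ → 2342
job_id=202: ✓ → 4952
job_id=203: ✓ → 4886
job_id=204: ✗
job_id=205: ✓ → 4915
job_id=206: ✗
job_id=207: ✓ → 5294
job_id=208: ✗
job_id=209: ✓ → 5540
job_id=210: ✗
cpu_sum = 6541 + 2342 + 4952 + 4886 + 4915 + 5294 + 5540 = 34470
—
[mem_gb_min: mem_gb >= 176 and cpu >= 25]
job_id=200: ✗
job_id=201: ✓ → 2342
job_id=202: ✓ → 4952
job_id=203: ✗
job_id=204: ✗
job_id=205: ✗
job_id=206: ✗
job_id=207: ✗
job_id=208: ✗
job_id=209: ✓ → 5540
job_id=210: ✗
mem_gb_min = MIN(2342, 4952, 5540) = 2342

cpu_sum=34470, mem_gb_min=2342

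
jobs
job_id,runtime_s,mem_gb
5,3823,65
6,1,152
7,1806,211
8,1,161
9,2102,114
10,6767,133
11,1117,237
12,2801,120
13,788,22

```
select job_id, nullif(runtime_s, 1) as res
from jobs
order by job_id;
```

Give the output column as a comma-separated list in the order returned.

3823, NULL, 1806, NULL, 2102, 6767, 1117, 2801, 788

job_id=5: runtime_s=3823 vs 1: differ → 3823
job_id=6: runtime_s=1 vs 1: equal → NULL
job_id=7: runtime_s=1806 vs 1: differ → 1806
job_id=8: runtime_s=1 vs 1: equal → NULL
job_id=9: runtime_s=2102 vs 1: differ → 2102
job_id=10: runtime_s=6767 vs 1: differ → 6767
job_id=11: runtime_s=1117 vs 1: differ → 1117
job_id=12: runtime_s=2801 vs 1: differ → 2801
job_id=13: runtime_s=788 vs 1: differ → 788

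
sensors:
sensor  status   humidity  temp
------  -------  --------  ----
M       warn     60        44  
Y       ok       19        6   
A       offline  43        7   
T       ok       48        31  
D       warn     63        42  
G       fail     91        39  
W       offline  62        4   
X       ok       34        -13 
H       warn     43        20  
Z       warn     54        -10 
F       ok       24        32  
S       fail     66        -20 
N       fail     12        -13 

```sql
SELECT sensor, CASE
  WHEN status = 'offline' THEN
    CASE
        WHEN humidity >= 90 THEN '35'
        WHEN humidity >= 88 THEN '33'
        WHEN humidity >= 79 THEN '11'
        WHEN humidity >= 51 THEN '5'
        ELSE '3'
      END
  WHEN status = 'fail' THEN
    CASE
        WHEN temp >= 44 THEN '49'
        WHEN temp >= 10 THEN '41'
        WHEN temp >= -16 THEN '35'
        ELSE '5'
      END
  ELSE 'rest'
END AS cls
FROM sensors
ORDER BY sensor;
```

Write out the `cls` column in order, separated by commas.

sensor=A: status='offline' → inner[ELSE] → 3
sensor=D: status='warn' → outer ELSE → rest
sensor=F: status='ok' → outer ELSE → rest
sensor=G: status='fail' → inner[temp >= 10] → 41
sensor=H: status='warn' → outer ELSE → rest
sensor=M: status='warn' → outer ELSE → rest
sensor=N: status='fail' → inner[temp >= -16] → 35
sensor=S: status='fail' → inner[ELSE] → 5
sensor=T: status='ok' → outer ELSE → rest
sensor=W: status='offline' → inner[humidity >= 51] → 5
sensor=X: status='ok' → outer ELSE → rest
sensor=Y: status='ok' → outer ELSE → rest
sensor=Z: status='warn' → outer ELSE → rest

3, rest, rest, 41, rest, rest, 35, 5, rest, 5, rest, rest, rest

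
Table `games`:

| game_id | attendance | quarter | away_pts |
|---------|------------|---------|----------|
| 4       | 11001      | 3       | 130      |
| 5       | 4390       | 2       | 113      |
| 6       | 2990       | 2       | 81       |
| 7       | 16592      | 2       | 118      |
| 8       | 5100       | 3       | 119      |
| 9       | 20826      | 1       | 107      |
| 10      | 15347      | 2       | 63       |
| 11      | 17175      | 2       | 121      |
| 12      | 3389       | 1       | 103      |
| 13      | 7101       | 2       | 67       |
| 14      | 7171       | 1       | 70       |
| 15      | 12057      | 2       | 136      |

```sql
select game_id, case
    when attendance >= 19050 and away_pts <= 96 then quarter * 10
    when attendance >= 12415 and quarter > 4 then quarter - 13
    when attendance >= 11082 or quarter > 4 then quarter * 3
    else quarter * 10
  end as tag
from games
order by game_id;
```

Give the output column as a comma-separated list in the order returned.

game_id=4: ELSE → 30
game_id=5: ELSE → 20
game_id=6: ELSE → 20
game_id=7: attendance >= 11082 or quarter > 4 → 6
game_id=8: ELSE → 30
game_id=9: attendance >= 11082 or quarter > 4 → 3
game_id=10: attendance >= 11082 or quarter > 4 → 6
game_id=11: attendance >= 11082 or quarter > 4 → 6
game_id=12: ELSE → 10
game_id=13: ELSE → 20
game_id=14: ELSE → 10
game_id=15: attendance >= 11082 or quarter > 4 → 6

30, 20, 20, 6, 30, 3, 6, 6, 10, 20, 10, 6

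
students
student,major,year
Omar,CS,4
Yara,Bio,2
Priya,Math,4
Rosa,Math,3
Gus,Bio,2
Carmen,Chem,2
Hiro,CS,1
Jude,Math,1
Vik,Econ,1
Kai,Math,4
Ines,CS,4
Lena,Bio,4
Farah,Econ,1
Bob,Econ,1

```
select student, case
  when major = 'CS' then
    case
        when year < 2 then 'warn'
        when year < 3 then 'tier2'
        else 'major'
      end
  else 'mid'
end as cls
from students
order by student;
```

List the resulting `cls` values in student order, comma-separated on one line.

student=Bob: major='Econ' → outer ELSE → mid
student=Carmen: major='Chem' → outer ELSE → mid
student=Farah: major='Econ' → outer ELSE → mid
student=Gus: major='Bio' → outer ELSE → mid
student=Hiro: major='CS' → inner[year < 2] → warn
student=Ines: major='CS' → inner[ELSE] → major
student=Jude: major='Math' → outer ELSE → mid
student=Kai: major='Math' → outer ELSE → mid
student=Lena: major='Bio' → outer ELSE → mid
student=Omar: major='CS' → inner[ELSE] → major
student=Priya: major='Math' → outer ELSE → mid
student=Rosa: major='Math' → outer ELSE → mid
student=Vik: major='Econ' → outer ELSE → mid
student=Yara: major='Bio' → outer ELSE → mid

mid, mid, mid, mid, warn, major, mid, mid, mid, major, mid, mid, mid, mid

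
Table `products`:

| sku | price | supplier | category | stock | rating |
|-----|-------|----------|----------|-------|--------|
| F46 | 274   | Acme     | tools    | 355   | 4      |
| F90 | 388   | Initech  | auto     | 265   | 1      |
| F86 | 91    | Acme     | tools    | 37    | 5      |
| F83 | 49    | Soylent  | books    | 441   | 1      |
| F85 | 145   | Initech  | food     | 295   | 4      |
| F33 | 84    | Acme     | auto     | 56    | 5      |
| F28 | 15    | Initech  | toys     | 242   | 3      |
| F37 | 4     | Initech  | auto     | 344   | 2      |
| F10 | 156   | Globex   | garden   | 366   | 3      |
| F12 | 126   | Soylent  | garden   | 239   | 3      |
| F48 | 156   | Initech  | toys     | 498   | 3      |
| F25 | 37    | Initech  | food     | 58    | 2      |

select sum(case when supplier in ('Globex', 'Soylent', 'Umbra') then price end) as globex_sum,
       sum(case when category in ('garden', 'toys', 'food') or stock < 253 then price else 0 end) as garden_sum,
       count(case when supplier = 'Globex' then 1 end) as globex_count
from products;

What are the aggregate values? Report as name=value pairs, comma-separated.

[globex_sum: supplier in ('Globex', 'Soylent', 'Umbra')]
sku=F46: ✗
sku=F90: ✗
sku=F86: ✗
sku=F83: ✓ → 49
sku=F85: ✗
sku=F33: ✗
sku=F28: ✗
sku=F37: ✗
sku=F10: ✓ → 156
sku=F12: ✓ → 126
sku=F48: ✗
sku=F25: ✗
globex_sum = 49 + 156 + 126 = 331
—
[garden_sum: category in ('garden', 'toys', 'food') or stock < 253]
sku=F46: ✗
sku=F90: ✗
sku=F86: ✓ → 91
sku=F83: ✗
sku=F85: ✓ → 145
sku=F33: ✓ → 84
sku=F28: ✓ → 15
sku=F37: ✗
sku=F10: ✓ → 156
sku=F12: ✓ → 126
sku=F48: ✓ → 156
sku=F25: ✓ → 37
garden_sum = 91 + 145 + 84 + 15 + 156 + 126 + 156 + 37 = 810
—
[globex_count: supplier = 'Globex']
sku=F46: ✗
sku=F90: ✗
sku=F86: ✗
sku=F83: ✗
sku=F85: ✗
sku=F33: ✗
sku=F28: ✗
sku=F37: ✗
sku=F10: ✓ → 1
sku=F12: ✗
sku=F48: ✗
sku=F25: ✗
globex_count = COUNT(1) = 1

globex_sum=331, garden_sum=810, globex_count=1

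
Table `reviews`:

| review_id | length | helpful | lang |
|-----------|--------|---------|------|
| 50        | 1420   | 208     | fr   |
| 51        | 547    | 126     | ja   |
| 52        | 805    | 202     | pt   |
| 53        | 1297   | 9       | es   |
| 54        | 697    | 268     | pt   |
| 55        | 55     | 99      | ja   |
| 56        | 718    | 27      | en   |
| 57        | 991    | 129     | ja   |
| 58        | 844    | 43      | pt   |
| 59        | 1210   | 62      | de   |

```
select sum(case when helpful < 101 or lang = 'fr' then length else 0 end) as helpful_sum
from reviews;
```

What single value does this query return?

review_id=50: ✓ → 1420
review_id=51: ✗
review_id=52: ✗
review_id=53: ✓ → 1297
review_id=54: ✗
review_id=55: ✓ → 55
review_id=56: ✓ → 718
review_id=57: ✗
review_id=58: ✓ → 844
review_id=59: ✓ → 1210
helpful_sum = 1420 + 1297 + 55 + 718 + 844 + 1210 = 5544

5544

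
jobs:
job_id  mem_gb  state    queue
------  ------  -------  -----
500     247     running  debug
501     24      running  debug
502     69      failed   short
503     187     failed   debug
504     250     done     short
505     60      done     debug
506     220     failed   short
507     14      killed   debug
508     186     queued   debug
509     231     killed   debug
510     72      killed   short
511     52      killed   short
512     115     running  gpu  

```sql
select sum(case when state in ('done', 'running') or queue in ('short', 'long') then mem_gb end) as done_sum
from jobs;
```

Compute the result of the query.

job_id=500: ✓ → 247
job_id=501: ✓ → 24
job_id=502: ✓ → 69
job_id=503: ✗
job_id=504: ✓ → 250
job_id=505: ✓ → 60
job_id=506: ✓ → 220
job_id=507: ✗
job_id=508: ✗
job_id=509: ✗
job_id=510: ✓ → 72
job_id=511: ✓ → 52
job_id=512: ✓ → 115
done_sum = 247 + 24 + 69 + 250 + 60 + 220 + 72 + 52 + 115 = 1109

1109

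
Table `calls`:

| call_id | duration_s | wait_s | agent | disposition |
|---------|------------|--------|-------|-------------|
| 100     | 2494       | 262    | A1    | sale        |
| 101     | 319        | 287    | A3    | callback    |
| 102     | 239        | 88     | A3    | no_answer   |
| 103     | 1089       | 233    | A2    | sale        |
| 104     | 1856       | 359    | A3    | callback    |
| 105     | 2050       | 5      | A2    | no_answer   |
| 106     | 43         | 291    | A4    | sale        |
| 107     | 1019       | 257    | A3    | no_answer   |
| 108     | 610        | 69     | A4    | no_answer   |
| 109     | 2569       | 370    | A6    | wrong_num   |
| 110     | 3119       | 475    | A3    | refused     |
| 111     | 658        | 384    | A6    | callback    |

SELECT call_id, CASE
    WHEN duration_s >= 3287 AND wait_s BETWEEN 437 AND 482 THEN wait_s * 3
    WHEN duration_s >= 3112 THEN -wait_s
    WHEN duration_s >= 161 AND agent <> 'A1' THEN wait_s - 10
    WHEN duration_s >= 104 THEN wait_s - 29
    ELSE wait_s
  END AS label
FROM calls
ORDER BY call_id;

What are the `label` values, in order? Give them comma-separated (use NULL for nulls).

233, 277, 78, 223, 349, -5, 291, 247, 59, 360, -475, 374

call_id=100: duration_s >= 104 → 233
call_id=101: duration_s >= 161 AND agent <> 'A1' → 277
call_id=102: duration_s >= 161 AND agent <> 'A1' → 78
call_id=103: duration_s >= 161 AND agent <> 'A1' → 223
call_id=104: duration_s >= 161 AND agent <> 'A1' → 349
call_id=105: duration_s >= 161 AND agent <> 'A1' → -5
call_id=106: ELSE → 291
call_id=107: duration_s >= 161 AND agent <> 'A1' → 247
call_id=108: duration_s >= 161 AND agent <> 'A1' → 59
call_id=109: duration_s >= 161 AND agent <> 'A1' → 360
call_id=110: duration_s >= 3112 → -475
call_id=111: duration_s >= 161 AND agent <> 'A1' → 374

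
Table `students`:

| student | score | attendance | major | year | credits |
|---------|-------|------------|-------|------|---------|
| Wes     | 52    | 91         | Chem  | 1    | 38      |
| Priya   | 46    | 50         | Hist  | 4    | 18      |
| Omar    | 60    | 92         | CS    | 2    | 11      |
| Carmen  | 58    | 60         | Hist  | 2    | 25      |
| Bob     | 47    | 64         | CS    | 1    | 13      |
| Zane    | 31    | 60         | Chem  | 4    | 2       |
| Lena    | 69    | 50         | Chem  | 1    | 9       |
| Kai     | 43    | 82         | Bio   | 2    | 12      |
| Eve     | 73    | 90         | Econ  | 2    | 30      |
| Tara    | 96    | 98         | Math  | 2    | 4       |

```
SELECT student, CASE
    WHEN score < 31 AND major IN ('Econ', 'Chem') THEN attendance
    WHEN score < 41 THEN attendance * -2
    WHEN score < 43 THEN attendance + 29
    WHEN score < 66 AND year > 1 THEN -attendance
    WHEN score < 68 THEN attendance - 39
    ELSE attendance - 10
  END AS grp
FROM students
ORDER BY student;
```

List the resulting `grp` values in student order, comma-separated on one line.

25, -60, 80, -82, 40, -92, -50, 88, 52, -120

student=Bob: score < 68 → 25
student=Carmen: score < 66 AND year > 1 → -60
student=Eve: ELSE → 80
student=Kai: score < 66 AND year > 1 → -82
student=Lena: ELSE → 40
student=Omar: score < 66 AND year > 1 → -92
student=Priya: score < 66 AND year > 1 → -50
student=Tara: ELSE → 88
student=Wes: score < 68 → 52
student=Zane: score < 41 → -120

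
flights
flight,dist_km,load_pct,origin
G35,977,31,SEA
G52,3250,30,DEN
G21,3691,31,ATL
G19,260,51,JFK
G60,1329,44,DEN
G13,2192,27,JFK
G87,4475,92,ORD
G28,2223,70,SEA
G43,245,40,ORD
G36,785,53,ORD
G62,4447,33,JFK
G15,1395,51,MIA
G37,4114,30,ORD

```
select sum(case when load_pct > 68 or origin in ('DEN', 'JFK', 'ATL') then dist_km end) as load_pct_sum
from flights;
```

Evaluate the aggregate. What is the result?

flight=G35: ✗
flight=G52: ✓ → 3250
flight=G21: ✓ → 3691
flight=G19: ✓ → 260
flight=G60: ✓ → 1329
flight=G13: ✓ → 2192
flight=G87: ✓ → 4475
flight=G28: ✓ → 2223
flight=G43: ✗
flight=G36: ✗
flight=G62: ✓ → 4447
flight=G15: ✗
flight=G37: ✗
load_pct_sum = 3250 + 3691 + 260 + 1329 + 2192 + 4475 + 2223 + 4447 = 21867

21867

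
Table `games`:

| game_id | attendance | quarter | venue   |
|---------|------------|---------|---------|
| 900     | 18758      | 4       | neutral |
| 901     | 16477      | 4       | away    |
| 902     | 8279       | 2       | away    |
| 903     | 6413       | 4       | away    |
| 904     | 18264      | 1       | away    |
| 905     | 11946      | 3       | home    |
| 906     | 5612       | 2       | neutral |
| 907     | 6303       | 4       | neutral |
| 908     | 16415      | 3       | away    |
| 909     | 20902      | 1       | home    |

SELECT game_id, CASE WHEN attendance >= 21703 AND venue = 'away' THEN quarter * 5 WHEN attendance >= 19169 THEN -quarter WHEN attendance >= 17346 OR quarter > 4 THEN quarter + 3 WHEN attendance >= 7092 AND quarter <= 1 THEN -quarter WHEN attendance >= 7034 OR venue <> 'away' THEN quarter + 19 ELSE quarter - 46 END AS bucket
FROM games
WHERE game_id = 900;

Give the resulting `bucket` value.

game_id = 900: attendance=18758, quarter=4, venue=neutral.
attendance >= 21703 AND venue = 'away' → false
attendance >= 19169 → false
attendance >= 17346 OR quarter > 4 → true → 7

7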